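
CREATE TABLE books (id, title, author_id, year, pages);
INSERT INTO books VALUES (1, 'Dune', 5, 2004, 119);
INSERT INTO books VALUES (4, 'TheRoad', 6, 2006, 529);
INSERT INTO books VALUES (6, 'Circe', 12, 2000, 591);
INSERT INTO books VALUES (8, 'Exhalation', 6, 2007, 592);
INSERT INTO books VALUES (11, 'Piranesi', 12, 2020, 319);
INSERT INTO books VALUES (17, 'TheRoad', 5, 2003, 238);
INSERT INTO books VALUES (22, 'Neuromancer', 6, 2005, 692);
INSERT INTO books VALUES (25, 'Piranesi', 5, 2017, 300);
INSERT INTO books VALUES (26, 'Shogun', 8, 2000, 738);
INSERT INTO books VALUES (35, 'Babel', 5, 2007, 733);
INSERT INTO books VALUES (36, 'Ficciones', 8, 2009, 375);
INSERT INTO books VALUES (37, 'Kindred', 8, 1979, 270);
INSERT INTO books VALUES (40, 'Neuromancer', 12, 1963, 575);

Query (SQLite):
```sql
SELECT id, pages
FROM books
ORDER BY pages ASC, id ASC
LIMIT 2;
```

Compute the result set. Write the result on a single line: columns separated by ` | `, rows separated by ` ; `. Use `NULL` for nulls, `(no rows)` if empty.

1 | 119 ; 17 | 238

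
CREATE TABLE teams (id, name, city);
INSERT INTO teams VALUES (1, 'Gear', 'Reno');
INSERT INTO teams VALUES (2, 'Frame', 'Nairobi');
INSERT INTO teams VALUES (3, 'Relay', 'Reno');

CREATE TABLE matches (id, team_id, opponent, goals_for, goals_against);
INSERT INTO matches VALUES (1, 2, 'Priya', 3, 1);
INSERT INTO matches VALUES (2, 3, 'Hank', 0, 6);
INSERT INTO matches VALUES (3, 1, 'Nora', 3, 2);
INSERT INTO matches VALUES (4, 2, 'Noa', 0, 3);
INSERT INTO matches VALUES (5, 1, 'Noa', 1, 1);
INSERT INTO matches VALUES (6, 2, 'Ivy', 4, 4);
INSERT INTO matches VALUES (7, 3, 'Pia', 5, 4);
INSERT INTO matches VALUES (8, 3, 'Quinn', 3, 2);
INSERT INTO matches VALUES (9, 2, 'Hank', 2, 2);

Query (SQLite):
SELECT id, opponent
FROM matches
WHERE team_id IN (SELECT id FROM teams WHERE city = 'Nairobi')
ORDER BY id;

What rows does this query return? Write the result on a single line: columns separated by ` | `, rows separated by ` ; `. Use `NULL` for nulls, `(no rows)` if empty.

1 | Priya ; 4 | Noa ; 6 | Ivy ; 9 | Hank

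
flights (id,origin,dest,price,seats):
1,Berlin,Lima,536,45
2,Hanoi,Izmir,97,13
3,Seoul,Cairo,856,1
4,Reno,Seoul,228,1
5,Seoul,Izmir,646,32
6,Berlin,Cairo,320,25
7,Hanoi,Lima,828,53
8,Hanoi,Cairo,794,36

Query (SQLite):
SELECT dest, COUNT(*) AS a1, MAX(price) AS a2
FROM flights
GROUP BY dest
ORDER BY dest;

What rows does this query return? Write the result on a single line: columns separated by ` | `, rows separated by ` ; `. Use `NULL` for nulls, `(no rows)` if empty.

Group flights by dest.
Per group compute: COUNT(*), MAX(price).
  Cairo: ids {3, 6, 8} → COUNT(*)=3, MAX(price)=856
  Izmir: ids {2, 5} → COUNT(*)=2, MAX(price)=646
  Lima: ids {1, 7} → COUNT(*)=2, MAX(price)=828
  Seoul: ids {4} → COUNT(*)=1, MAX(price)=228

Cairo | 3 | 856 ; Izmir | 2 | 646 ; Lima | 2 | 828 ; Seoul | 1 | 228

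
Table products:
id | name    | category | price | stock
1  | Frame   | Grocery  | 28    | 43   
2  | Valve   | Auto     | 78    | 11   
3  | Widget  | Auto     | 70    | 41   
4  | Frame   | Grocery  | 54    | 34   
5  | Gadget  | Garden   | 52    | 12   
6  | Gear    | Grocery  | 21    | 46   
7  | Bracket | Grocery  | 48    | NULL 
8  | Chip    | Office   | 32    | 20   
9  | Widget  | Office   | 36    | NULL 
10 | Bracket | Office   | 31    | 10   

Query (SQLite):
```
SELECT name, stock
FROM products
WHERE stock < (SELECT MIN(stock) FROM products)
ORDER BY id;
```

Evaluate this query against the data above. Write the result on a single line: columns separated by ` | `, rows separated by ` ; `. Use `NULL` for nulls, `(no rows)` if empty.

Scalar subquery: MIN(stock) over all products rows = 10.
Keep rows where stock < that value.

(no rows)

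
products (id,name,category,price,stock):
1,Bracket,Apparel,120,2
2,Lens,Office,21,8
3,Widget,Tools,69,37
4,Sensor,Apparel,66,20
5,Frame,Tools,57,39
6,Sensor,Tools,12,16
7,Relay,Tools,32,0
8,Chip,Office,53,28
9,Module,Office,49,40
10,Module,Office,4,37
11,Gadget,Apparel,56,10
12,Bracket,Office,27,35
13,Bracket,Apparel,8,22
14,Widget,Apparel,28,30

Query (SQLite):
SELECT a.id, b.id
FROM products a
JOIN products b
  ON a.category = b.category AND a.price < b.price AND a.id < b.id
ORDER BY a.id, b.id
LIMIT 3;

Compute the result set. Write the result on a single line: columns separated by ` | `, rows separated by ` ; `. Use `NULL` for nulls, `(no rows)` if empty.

2 | 8 ; 2 | 9 ; 2 | 12

Pairs (a,b) with same category, a.price < b.price, a.id < b.id.
category groups: Apparel:{1,4,11,13,14} Office:{2,8,9,10,12} Tools:{3,5,6,7}
Ordered by (a.id, b.id); first 3.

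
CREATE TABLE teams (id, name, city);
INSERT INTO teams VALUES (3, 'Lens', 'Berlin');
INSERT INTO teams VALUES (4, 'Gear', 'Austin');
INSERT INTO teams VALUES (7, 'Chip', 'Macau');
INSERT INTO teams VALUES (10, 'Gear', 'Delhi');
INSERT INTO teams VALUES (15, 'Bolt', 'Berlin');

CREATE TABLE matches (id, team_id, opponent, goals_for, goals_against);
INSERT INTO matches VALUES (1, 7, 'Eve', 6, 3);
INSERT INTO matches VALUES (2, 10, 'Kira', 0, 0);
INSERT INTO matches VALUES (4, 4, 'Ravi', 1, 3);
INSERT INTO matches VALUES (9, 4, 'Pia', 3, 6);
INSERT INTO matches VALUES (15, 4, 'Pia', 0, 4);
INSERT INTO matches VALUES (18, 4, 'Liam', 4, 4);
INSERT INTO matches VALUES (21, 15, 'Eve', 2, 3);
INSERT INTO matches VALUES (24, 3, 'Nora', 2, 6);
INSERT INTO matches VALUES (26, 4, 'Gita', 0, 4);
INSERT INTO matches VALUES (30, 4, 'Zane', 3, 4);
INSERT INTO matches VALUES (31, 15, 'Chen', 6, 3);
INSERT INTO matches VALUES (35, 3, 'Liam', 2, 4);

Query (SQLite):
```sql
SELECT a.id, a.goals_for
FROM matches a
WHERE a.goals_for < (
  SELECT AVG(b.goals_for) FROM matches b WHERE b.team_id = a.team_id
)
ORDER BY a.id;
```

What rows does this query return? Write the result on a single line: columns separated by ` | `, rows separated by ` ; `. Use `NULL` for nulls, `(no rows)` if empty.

4 | 1 ; 15 | 0 ; 21 | 2 ; 26 | 0

For each matches row a, compute AVG(goals_for) over rows sharing a.team_id.
Keep row a if a.goals_for < that per-group AVG.
  team_id=3: AVG(goals_for) = 2.0
  team_id=4: AVG(goals_for) = 1.833333
  team_id=7: AVG(goals_for) = 6.0
  team_id=10: AVG(goals_for) = 0.0
  team_id=15: AVG(goals_for) = 4.0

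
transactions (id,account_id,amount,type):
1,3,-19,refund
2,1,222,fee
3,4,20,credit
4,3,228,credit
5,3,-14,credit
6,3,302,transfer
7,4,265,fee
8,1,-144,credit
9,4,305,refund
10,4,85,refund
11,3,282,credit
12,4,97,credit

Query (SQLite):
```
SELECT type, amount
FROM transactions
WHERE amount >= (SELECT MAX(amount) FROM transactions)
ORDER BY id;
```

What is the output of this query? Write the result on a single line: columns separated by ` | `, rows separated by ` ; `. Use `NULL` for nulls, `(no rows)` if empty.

refund | 305

Scalar subquery: MAX(amount) over all transactions rows = 305.
Keep rows where amount >= that value.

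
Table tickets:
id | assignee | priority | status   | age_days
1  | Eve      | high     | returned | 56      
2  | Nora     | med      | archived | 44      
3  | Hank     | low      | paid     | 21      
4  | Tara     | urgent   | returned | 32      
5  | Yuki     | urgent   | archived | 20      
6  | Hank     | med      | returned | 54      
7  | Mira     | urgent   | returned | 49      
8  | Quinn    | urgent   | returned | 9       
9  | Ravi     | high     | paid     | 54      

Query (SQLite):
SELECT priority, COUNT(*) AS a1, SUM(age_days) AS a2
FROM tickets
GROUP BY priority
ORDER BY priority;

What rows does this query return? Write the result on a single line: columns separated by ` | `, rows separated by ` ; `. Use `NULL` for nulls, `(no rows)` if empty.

high | 2 | 110 ; low | 1 | 21 ; med | 2 | 98 ; urgent | 4 | 110

Group tickets by priority.
Per group compute: COUNT(*), SUM(age_days).
  high: ids {1, 9} → COUNT(*)=2, SUM(age_days)=110
  low: ids {3} → COUNT(*)=1, SUM(age_days)=21
  med: ids {2, 6} → COUNT(*)=2, SUM(age_days)=98
  urgent: ids {4, 5, 7, 8} → COUNT(*)=4, SUM(age_days)=110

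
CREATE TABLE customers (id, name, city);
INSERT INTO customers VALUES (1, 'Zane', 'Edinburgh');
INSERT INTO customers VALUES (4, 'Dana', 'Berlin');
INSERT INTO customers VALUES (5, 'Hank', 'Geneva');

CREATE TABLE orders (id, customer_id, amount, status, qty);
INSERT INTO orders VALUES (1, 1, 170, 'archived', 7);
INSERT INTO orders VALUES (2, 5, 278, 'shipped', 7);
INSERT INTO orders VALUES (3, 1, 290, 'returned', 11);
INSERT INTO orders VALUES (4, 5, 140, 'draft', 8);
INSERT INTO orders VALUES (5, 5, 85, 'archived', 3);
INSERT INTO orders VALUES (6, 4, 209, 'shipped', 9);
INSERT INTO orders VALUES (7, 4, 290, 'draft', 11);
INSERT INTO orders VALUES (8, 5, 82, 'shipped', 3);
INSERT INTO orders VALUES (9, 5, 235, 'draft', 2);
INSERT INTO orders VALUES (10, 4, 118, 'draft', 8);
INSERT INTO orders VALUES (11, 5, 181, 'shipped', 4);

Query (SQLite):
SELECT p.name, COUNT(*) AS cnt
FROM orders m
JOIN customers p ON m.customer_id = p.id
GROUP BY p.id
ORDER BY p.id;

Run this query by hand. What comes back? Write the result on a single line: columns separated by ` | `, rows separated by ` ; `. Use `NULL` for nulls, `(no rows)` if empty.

Join each orders row to its customers via customer_id.
Group joined rows by customers.id; compute COUNT(*) per group.
  1: ids {1, 3} → COUNT(*)=2
  4: ids {6, 7, 10} → COUNT(*)=3
  5: ids {2, 4, 5, 8, 9, 11} → COUNT(*)=6

Zane | 2 ; Dana | 3 ; Hank | 6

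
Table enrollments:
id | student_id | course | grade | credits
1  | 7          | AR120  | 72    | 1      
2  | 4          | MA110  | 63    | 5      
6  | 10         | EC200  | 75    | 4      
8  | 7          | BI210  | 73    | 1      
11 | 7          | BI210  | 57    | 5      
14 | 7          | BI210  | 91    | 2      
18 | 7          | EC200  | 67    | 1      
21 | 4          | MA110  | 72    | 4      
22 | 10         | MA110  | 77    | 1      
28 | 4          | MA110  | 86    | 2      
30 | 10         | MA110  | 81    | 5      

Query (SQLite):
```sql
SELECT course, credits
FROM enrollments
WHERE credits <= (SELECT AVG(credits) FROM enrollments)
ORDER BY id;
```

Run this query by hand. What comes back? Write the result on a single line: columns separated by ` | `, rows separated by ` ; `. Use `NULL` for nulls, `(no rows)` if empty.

AR120 | 1 ; BI210 | 1 ; BI210 | 2 ; EC200 | 1 ; MA110 | 1 ; MA110 | 2

Scalar subquery: AVG(credits) over all enrollments rows = 2.818182 (≈; comparison uses full precision).
Keep rows where credits <= that value.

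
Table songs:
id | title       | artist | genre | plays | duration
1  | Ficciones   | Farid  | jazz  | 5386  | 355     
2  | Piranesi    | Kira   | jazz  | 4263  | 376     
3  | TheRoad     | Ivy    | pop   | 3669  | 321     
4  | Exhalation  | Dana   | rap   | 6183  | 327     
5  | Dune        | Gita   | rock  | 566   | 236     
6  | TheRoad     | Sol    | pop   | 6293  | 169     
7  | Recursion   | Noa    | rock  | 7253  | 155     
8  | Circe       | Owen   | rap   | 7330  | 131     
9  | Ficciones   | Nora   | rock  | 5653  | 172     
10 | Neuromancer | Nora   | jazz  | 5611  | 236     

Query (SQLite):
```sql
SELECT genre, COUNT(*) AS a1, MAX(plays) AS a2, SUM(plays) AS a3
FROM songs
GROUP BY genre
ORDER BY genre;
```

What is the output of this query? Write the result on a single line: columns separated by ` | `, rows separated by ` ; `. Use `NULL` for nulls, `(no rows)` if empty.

jazz | 3 | 5611 | 15260 ; pop | 2 | 6293 | 9962 ; rap | 2 | 7330 | 13513 ; rock | 3 | 7253 | 13472

Group songs by genre.
Per group compute: COUNT(*), MAX(plays), SUM(plays).
  jazz: ids {1, 2, 10} → COUNT(*)=3, MAX(plays)=5611, SUM(plays)=15260
  pop: ids {3, 6} → COUNT(*)=2, MAX(plays)=6293, SUM(plays)=9962
  rap: ids {4, 8} → COUNT(*)=2, MAX(plays)=7330, SUM(plays)=13513
  rock: ids {5, 7, 9} → COUNT(*)=3, MAX(plays)=7253, SUM(plays)=13472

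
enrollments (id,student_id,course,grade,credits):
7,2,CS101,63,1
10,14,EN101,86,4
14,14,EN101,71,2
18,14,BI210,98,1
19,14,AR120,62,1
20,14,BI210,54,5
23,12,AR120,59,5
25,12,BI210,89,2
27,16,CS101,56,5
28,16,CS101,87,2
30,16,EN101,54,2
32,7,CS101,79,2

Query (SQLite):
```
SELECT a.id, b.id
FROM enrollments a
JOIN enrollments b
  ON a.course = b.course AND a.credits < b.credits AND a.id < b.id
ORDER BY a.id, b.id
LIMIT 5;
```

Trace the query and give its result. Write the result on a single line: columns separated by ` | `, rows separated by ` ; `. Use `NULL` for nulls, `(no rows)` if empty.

Pairs (a,b) with same course, a.credits < b.credits, a.id < b.id.
course groups: AR120:{19,23} BI210:{18,20,25} CS101:{7,27,28,32} EN101:{10,14,30}
Ordered by (a.id, b.id); first 5.

7 | 27 ; 7 | 28 ; 7 | 32 ; 18 | 20 ; 18 | 25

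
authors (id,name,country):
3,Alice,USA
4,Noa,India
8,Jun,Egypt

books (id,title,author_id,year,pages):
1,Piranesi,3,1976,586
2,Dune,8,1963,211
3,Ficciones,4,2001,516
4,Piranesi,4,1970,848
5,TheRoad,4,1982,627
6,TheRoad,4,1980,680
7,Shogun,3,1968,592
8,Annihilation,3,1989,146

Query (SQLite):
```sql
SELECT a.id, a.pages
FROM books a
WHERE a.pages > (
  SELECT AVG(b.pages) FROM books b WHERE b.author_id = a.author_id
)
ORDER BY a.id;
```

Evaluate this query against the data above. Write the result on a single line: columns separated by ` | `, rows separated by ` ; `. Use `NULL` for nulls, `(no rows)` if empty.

For each books row a, compute AVG(pages) over rows sharing a.author_id.
Keep row a if a.pages > that per-group AVG.
  author_id=3: AVG(pages) = 441.333333
  author_id=4: AVG(pages) = 667.75
  author_id=8: AVG(pages) = 211.0

1 | 586 ; 4 | 848 ; 6 | 680 ; 7 | 592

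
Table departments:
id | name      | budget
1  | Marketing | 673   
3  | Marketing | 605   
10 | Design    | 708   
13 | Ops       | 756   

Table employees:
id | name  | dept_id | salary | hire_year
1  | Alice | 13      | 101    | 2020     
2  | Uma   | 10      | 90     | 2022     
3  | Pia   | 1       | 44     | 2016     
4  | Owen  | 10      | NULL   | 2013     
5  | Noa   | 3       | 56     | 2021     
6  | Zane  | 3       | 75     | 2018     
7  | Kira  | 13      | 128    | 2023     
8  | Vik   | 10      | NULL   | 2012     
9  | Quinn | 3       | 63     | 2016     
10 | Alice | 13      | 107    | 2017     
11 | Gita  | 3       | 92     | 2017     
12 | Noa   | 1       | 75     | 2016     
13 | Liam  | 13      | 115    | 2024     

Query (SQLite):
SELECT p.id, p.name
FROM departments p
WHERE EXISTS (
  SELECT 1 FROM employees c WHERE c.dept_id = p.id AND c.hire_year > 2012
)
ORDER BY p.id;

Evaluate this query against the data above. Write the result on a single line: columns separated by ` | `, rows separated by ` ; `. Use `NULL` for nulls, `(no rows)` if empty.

1 | Marketing ; 3 | Marketing ; 10 | Design ; 13 | Ops

For each departments row, check whether any employees with matching dept_id has hire_year > 2012.
Keep rows where that is true.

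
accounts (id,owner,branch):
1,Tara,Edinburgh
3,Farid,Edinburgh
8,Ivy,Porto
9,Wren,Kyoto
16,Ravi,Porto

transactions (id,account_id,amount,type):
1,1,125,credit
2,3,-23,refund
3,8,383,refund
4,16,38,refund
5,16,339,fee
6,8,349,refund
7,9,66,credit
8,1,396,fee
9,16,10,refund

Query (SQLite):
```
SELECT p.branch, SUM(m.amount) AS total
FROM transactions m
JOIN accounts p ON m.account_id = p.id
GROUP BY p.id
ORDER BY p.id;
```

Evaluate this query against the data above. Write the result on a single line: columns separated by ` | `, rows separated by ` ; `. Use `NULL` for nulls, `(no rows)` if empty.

Join each transactions row to its accounts via account_id.
Group joined rows by accounts.id; compute SUM(m.amount) per group.
  1: ids {1, 8} → SUM(m.amount)=521
  3: ids {2} → SUM(m.amount)=-23
  8: ids {3, 6} → SUM(m.amount)=732
  9: ids {7} → SUM(m.amount)=66
  16: ids {4, 5, 9} → SUM(m.amount)=387

Edinburgh | 521 ; Edinburgh | -23 ; Porto | 732 ; Kyoto | 66 ; Porto | 387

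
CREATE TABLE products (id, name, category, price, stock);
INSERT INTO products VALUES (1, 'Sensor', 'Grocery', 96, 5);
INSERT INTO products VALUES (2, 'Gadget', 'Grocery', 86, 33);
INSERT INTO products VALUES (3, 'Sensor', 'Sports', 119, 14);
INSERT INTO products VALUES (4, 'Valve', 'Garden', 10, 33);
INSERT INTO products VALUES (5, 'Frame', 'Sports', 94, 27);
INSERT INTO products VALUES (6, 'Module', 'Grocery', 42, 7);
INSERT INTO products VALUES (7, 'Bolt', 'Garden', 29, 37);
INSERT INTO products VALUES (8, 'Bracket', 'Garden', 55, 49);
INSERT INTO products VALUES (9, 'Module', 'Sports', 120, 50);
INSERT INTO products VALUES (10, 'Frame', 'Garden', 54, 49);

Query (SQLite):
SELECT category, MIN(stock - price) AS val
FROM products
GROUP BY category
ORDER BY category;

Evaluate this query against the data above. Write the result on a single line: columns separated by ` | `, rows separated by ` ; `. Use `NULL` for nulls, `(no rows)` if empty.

Garden | -6 ; Grocery | -91 ; Sports | -105

For each row compute stock - price.
Group by category; take MIN of the expression per group.
  Garden: ids {4, 7, 8, 10} → MIN(stock - price)=-6
  Grocery: ids {1, 2, 6} → MIN(stock - price)=-91
  Sports: ids {3, 5, 9} → MIN(stock - price)=-105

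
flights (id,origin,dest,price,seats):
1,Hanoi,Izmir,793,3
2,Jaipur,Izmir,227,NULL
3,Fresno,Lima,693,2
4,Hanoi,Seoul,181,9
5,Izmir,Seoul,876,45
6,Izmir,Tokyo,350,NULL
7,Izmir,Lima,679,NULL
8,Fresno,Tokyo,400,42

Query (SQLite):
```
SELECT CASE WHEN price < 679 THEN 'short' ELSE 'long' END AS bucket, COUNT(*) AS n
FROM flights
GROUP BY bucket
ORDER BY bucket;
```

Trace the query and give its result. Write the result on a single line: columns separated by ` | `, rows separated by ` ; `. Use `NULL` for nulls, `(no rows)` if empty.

Bucket rows by price < 679 → 'short' else 'long'; count each bucket.

long | 4 ; short | 4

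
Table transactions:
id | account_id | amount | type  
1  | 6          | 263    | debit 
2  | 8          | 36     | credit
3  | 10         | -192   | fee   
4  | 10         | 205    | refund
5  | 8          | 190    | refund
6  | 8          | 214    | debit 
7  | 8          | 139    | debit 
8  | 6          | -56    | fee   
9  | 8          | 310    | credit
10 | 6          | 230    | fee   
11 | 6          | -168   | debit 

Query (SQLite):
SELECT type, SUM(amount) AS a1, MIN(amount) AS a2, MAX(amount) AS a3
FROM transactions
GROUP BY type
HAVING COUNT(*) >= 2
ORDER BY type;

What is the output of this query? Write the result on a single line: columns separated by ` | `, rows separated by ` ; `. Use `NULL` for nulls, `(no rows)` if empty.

credit | 346 | 36 | 310 ; debit | 448 | -168 | 263 ; fee | -18 | -192 | 230 ; refund | 395 | 190 | 205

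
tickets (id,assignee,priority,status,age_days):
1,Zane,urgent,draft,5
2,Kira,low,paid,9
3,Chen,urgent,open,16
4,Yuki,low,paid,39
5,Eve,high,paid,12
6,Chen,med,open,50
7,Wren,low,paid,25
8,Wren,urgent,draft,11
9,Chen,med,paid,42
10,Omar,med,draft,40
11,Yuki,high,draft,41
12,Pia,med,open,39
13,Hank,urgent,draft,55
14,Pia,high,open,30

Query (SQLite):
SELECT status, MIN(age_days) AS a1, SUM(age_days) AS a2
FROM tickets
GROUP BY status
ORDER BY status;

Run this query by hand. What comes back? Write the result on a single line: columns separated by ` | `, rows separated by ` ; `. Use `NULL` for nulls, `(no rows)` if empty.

draft | 5 | 152 ; open | 16 | 135 ; paid | 9 | 127

Group tickets by status.
Per group compute: MIN(age_days), SUM(age_days).
  draft: ids {1, 8, 10, 11, 13} → MIN(age_days)=5, SUM(age_days)=152
  open: ids {3, 6, 12, 14} → MIN(age_days)=16, SUM(age_days)=135
  paid: ids {2, 4, 5, 7, 9} → MIN(age_days)=9, SUM(age_days)=127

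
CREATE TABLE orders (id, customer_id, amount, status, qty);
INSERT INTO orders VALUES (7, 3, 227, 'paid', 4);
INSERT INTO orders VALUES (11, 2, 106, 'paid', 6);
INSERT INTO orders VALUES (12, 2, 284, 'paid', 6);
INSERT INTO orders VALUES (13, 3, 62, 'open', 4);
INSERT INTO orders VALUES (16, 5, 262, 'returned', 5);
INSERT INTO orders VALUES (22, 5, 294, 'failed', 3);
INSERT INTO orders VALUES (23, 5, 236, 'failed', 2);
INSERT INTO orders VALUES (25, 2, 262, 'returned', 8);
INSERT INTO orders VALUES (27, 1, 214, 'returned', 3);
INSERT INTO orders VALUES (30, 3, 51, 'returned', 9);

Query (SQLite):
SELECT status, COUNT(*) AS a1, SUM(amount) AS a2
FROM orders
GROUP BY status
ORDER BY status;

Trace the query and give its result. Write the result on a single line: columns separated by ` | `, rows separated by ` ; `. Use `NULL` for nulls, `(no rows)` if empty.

failed | 2 | 530 ; open | 1 | 62 ; paid | 3 | 617 ; returned | 4 | 789

Group orders by status.
Per group compute: COUNT(*), SUM(amount).
  failed: ids {22, 23} → COUNT(*)=2, SUM(amount)=530
  open: ids {13} → COUNT(*)=1, SUM(amount)=62
  paid: ids {7, 11, 12} → COUNT(*)=3, SUM(amount)=617
  returned: ids {16, 25, 27, 30} → COUNT(*)=4, SUM(amount)=789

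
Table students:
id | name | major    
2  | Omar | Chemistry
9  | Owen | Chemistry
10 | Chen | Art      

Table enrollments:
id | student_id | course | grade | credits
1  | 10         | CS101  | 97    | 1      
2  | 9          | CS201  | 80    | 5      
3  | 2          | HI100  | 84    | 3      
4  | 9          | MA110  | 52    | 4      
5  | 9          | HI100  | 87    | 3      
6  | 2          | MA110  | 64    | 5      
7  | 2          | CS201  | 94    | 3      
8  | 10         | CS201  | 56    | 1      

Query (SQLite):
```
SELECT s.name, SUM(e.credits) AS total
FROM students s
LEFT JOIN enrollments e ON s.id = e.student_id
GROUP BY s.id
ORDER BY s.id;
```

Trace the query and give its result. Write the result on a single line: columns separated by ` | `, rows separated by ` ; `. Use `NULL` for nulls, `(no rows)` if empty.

LEFT JOIN keeps every students row; unmatched ones get NULL for enrollments columns.
Group by students.id and compute SUM(e.credits). SUM over an all-NULL group is NULL.
  2: ids {3, 6, 7} → SUM(e.credits)=11
  9: ids {2, 4, 5} → SUM(e.credits)=12
  10: ids {1, 8} → SUM(e.credits)=2

Omar | 11 ; Owen | 12 ; Chen | 2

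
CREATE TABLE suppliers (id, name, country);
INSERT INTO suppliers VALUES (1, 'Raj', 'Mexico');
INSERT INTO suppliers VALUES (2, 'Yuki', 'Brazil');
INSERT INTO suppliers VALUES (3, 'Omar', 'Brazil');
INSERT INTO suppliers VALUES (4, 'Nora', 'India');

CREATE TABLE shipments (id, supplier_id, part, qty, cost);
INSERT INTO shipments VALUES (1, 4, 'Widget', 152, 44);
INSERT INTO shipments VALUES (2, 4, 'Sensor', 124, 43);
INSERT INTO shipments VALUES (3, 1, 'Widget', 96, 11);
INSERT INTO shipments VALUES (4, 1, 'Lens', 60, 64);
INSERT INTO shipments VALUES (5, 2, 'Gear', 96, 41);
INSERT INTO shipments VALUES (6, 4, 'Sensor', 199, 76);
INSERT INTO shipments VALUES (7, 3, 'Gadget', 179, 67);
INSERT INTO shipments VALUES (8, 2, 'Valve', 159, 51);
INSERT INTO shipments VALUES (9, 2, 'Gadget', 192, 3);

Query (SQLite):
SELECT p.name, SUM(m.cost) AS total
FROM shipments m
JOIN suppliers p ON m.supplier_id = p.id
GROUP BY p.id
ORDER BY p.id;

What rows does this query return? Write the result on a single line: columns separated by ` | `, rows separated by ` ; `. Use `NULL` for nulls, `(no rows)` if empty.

Raj | 75 ; Yuki | 95 ; Omar | 67 ; Nora | 163

Join each shipments row to its suppliers via supplier_id.
Group joined rows by suppliers.id; compute SUM(m.cost) per group.
  1: ids {3, 4} → SUM(m.cost)=75
  2: ids {5, 8, 9} → SUM(m.cost)=95
  3: ids {7} → SUM(m.cost)=67
  4: ids {1, 2, 6} → SUM(m.cost)=163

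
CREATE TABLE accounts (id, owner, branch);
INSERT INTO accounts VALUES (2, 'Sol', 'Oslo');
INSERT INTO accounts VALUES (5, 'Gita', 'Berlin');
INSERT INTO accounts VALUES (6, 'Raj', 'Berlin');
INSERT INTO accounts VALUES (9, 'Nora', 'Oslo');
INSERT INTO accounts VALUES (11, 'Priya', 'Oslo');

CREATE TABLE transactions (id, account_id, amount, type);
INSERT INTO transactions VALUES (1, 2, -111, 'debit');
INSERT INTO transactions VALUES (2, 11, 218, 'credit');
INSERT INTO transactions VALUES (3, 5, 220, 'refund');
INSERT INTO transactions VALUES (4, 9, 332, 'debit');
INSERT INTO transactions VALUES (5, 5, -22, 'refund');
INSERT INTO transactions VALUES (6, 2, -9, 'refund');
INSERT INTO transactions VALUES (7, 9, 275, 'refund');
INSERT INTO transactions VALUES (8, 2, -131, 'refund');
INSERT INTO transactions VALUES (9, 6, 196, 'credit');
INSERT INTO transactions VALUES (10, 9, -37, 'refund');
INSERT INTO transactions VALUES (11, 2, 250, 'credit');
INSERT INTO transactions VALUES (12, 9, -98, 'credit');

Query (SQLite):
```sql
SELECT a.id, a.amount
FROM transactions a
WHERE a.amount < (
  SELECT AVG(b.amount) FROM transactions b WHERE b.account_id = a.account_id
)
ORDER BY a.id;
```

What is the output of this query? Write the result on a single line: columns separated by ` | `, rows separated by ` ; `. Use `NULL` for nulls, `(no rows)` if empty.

For each transactions row a, compute AVG(amount) over rows sharing a.account_id.
Keep row a if a.amount < that per-group AVG.
  account_id=2: AVG(amount) = -0.25
  account_id=5: AVG(amount) = 99.0
  account_id=6: AVG(amount) = 196.0
  account_id=9: AVG(amount) = 118.0
  account_id=11: AVG(amount) = 218.0

1 | -111 ; 5 | -22 ; 6 | -9 ; 8 | -131 ; 10 | -37 ; 12 | -98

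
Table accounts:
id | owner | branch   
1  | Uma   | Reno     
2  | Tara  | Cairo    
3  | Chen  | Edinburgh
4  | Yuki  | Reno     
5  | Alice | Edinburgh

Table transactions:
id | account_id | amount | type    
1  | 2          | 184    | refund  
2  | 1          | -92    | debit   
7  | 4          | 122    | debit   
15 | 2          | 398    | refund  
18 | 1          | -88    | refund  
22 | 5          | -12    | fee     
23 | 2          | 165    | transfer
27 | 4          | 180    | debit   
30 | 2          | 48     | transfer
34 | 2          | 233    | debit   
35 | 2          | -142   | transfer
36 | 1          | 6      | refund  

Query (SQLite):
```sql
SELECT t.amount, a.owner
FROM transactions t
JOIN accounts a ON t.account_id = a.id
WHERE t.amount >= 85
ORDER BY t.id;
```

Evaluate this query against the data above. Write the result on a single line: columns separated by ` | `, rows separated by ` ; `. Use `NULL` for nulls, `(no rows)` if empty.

184 | Tara ; 122 | Yuki ; 398 | Tara ; 165 | Tara ; 180 | Yuki ; 233 | Tara

Each transactions row matches the accounts row where account_id = accounts.id.
Then keep rows with t.amount >= 85.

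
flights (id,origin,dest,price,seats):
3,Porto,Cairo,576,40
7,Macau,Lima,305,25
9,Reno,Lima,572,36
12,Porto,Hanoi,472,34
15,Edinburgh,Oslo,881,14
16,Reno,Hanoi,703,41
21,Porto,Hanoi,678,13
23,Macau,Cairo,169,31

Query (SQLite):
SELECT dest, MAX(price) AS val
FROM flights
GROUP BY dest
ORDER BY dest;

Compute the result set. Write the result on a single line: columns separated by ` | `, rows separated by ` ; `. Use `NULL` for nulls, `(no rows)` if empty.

Cairo | 576 ; Hanoi | 703 ; Lima | 572 ; Oslo | 881

Partition flights by dest; compute MAX(price) within each group.
  Cairo: ids {3, 23} → MAX(price)=576
  Hanoi: ids {12, 16, 21} → MAX(price)=703
  Lima: ids {7, 9} → MAX(price)=572
  Oslo: ids {15} → MAX(price)=881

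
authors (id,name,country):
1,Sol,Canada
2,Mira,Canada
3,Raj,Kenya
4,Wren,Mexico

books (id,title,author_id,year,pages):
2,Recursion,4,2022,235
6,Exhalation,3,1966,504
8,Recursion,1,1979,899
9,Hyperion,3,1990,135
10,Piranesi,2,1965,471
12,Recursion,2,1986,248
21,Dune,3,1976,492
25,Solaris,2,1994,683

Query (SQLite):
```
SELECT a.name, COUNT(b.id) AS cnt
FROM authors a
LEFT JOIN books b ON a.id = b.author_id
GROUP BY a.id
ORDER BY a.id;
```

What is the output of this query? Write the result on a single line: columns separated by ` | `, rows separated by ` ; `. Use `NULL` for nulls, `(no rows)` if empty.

LEFT JOIN keeps every authors row; unmatched ones get NULL for books columns.
Group by authors.id and compute COUNT(b.id). COUNT(col) of an all-NULL group is 0.
  1: ids {8} → COUNT(b.id)=1
  2: ids {10, 12, 25} → COUNT(b.id)=3
  3: ids {6, 9, 21} → COUNT(b.id)=3
  4: ids {2} → COUNT(b.id)=1

Sol | 1 ; Mira | 3 ; Raj | 3 ; Wren | 1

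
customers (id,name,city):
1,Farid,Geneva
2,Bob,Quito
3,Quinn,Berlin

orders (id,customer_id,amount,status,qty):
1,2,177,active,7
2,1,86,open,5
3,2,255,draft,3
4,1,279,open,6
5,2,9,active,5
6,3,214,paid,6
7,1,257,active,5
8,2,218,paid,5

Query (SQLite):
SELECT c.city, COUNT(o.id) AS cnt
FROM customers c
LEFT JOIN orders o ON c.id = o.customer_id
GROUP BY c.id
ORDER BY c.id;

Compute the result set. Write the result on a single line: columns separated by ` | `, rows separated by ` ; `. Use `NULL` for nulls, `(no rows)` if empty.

LEFT JOIN keeps every customers row; unmatched ones get NULL for orders columns.
Group by customers.id and compute COUNT(o.id). COUNT(col) of an all-NULL group is 0.
  1: ids {2, 4, 7} → COUNT(o.id)=3
  2: ids {1, 3, 5, 8} → COUNT(o.id)=4
  3: ids {6} → COUNT(o.id)=1

Geneva | 3 ; Quito | 4 ; Berlin | 1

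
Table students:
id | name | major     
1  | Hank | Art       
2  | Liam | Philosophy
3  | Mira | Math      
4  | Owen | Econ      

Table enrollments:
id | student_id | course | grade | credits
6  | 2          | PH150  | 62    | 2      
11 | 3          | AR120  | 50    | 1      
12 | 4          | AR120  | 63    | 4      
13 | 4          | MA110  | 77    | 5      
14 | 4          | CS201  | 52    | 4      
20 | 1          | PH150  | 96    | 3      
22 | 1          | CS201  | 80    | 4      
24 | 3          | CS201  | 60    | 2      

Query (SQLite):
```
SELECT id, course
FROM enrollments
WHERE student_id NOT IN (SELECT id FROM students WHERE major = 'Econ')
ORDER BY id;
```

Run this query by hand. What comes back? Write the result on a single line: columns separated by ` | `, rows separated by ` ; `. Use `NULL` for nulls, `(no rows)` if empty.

Inner query: students.id where major = 'Econ'.
Outer: keep enrollments rows whose student_id is not in that set.
Inner query → {4}

6 | PH150 ; 11 | AR120 ; 20 | PH150 ; 22 | CS201 ; 24 | CS201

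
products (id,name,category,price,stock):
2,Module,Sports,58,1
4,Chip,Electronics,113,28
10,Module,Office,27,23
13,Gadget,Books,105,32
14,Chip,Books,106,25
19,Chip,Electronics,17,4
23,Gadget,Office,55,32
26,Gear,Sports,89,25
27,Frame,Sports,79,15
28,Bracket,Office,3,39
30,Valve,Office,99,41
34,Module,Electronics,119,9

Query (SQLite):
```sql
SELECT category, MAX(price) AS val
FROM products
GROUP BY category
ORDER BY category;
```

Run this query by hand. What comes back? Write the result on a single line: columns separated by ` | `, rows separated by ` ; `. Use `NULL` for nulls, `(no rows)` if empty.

Books | 106 ; Electronics | 119 ; Office | 99 ; Sports | 89

Partition products by category; compute MAX(price) within each group.
  Books: ids {13, 14} → MAX(price)=106
  Electronics: ids {4, 19, 34} → MAX(price)=119
  Office: ids {10, 23, 28, 30} → MAX(price)=99
  Sports: ids {2, 26, 27} → MAX(price)=89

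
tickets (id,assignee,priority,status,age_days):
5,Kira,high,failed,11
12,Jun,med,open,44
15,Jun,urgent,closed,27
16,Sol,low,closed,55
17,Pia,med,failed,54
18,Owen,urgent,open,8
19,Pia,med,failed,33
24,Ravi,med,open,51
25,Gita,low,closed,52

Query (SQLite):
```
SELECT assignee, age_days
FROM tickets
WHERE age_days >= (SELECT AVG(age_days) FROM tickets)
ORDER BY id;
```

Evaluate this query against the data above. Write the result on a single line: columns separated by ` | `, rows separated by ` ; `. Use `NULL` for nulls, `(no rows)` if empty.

Jun | 44 ; Sol | 55 ; Pia | 54 ; Ravi | 51 ; Gita | 52

Scalar subquery: AVG(age_days) over all tickets rows = 37.222222 (≈; comparison uses full precision).
Keep rows where age_days >= that value.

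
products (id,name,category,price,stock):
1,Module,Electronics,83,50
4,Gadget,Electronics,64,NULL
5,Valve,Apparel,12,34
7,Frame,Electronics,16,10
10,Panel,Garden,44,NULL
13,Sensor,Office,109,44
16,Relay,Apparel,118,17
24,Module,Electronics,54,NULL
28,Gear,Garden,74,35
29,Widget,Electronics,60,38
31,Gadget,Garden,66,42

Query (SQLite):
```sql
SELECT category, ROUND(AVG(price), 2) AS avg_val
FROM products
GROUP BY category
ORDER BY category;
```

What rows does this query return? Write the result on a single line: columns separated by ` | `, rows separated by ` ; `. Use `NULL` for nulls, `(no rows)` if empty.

Partition products by category; compute ROUND(AVG(price), 2) within each group.
  Apparel: ids {5, 16} → ROUND(AVG(price), 2)=65
  Electronics: ids {1, 4, 7, 24, 29} → ROUND(AVG(price), 2)=55.4
  Garden: ids {10, 28, 31} → ROUND(AVG(price), 2)=61.33
  Office: ids {13} → ROUND(AVG(price), 2)=109

Apparel | 65 ; Electronics | 55.4 ; Garden | 61.33 ; Office | 109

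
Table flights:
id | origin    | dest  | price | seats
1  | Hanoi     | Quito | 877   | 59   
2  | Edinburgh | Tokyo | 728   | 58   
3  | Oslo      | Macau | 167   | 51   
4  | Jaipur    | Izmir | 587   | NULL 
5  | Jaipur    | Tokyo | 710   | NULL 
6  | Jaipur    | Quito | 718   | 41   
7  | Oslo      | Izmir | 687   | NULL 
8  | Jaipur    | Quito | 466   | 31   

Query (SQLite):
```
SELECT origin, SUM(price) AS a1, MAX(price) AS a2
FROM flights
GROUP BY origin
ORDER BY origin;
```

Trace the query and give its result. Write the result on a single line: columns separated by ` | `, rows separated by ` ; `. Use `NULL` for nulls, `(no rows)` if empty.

Edinburgh | 728 | 728 ; Hanoi | 877 | 877 ; Jaipur | 2481 | 718 ; Oslo | 854 | 687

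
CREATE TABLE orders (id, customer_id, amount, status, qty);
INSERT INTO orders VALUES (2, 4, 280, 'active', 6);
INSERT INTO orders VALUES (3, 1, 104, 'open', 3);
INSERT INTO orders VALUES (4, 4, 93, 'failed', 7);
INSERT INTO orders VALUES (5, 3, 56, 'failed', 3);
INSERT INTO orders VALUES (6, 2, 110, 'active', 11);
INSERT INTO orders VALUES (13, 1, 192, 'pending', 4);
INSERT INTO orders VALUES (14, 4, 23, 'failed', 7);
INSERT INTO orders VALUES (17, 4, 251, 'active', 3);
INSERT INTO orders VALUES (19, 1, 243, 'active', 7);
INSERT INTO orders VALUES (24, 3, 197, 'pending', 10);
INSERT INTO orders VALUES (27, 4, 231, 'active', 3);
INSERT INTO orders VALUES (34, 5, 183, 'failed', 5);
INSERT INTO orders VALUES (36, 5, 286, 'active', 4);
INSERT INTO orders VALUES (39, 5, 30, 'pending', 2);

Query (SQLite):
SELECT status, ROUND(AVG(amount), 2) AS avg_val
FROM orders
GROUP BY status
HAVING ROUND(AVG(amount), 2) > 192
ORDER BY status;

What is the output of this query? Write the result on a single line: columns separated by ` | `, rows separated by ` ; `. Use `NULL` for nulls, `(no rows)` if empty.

Partition orders by status; compute ROUND(AVG(amount), 2) within each group.
HAVING: keep groups where ROUND(AVG(amount), 2) > 192.
  active: ids {2, 6, 17, 19, 27, 36} → ROUND(AVG(amount), 2)=233.5
  failed: ids {4, 5, 14, 34} → ROUND(AVG(amount), 2)=88.75
  open: ids {3} → ROUND(AVG(amount), 2)=104
  pending: ids {13, 24, 39} → ROUND(AVG(amount), 2)=139.67

active | 233.5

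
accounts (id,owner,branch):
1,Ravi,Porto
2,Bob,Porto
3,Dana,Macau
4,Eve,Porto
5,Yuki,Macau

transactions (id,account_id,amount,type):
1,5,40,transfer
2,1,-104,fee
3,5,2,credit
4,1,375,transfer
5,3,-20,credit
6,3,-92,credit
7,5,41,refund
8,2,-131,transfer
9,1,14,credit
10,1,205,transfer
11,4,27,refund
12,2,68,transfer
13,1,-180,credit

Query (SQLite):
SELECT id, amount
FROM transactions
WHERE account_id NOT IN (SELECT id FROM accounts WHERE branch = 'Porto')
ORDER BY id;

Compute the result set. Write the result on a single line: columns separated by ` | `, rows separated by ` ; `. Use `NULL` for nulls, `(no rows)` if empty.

Inner query: accounts.id where branch = 'Porto'.
Outer: keep transactions rows whose account_id is not in that set.
Inner query → {1, 2, 4}

1 | 40 ; 3 | 2 ; 5 | -20 ; 6 | -92 ; 7 | 41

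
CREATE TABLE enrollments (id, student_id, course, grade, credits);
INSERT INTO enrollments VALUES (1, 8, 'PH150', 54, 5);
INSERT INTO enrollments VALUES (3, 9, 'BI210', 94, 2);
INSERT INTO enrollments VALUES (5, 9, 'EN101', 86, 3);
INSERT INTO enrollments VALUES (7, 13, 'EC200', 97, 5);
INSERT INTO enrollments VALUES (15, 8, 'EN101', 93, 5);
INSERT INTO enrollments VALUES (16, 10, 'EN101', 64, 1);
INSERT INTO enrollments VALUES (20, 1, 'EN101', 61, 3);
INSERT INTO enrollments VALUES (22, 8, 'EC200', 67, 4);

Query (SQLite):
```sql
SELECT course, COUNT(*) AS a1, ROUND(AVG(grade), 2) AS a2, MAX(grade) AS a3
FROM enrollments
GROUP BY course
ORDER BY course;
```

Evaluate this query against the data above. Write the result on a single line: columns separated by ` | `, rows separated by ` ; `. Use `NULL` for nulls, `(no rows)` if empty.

Group enrollments by course.
Per group compute: COUNT(*), ROUND(AVG(grade), 2), MAX(grade).
  BI210: ids {3} → COUNT(*)=1, ROUND(AVG(grade), 2)=94, MAX(grade)=94
  EC200: ids {7, 22} → COUNT(*)=2, ROUND(AVG(grade), 2)=82, MAX(grade)=97
  EN101: ids {5, 15, 16, 20} → COUNT(*)=4, ROUND(AVG(grade), 2)=76, MAX(grade)=93
  PH150: ids {1} → COUNT(*)=1, ROUND(AVG(grade), 2)=54, MAX(grade)=54

BI210 | 1 | 94 | 94 ; EC200 | 2 | 82 | 97 ; EN101 | 4 | 76 | 93 ; PH150 | 1 | 54 | 54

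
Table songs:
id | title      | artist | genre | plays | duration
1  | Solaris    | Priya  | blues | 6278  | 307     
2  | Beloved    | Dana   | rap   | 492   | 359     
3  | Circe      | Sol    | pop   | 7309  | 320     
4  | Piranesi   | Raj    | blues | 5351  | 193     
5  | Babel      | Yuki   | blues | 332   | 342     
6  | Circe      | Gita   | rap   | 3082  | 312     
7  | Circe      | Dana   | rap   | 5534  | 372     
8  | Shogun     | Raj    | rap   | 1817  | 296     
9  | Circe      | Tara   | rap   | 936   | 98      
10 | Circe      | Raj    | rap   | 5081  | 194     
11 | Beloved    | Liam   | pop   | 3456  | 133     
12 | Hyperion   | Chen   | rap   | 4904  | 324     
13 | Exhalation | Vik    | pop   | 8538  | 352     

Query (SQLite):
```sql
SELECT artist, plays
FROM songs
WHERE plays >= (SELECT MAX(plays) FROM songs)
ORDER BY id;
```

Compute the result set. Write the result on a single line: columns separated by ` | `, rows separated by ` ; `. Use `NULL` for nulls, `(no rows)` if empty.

Scalar subquery: MAX(plays) over all songs rows = 8538.
Keep rows where plays >= that value.

Vik | 8538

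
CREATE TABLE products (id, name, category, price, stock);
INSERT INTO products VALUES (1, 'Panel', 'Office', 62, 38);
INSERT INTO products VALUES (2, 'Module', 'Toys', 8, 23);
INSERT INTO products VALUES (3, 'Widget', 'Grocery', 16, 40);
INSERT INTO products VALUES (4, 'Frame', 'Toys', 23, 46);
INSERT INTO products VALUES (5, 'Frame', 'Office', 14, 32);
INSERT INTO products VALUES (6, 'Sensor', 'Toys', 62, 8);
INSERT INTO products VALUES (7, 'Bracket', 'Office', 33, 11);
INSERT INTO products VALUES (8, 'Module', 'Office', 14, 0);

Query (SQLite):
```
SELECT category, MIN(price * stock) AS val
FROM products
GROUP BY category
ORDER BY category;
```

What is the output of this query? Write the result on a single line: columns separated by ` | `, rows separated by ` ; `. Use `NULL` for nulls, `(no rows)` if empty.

For each row compute price * stock.
Group by category; take MIN of the expression per group.
  Grocery: ids {3} → MIN(price * stock)=640
  Office: ids {1, 5, 7, 8} → MIN(price * stock)=0
  Toys: ids {2, 4, 6} → MIN(price * stock)=184

Grocery | 640 ; Office | 0 ; Toys | 184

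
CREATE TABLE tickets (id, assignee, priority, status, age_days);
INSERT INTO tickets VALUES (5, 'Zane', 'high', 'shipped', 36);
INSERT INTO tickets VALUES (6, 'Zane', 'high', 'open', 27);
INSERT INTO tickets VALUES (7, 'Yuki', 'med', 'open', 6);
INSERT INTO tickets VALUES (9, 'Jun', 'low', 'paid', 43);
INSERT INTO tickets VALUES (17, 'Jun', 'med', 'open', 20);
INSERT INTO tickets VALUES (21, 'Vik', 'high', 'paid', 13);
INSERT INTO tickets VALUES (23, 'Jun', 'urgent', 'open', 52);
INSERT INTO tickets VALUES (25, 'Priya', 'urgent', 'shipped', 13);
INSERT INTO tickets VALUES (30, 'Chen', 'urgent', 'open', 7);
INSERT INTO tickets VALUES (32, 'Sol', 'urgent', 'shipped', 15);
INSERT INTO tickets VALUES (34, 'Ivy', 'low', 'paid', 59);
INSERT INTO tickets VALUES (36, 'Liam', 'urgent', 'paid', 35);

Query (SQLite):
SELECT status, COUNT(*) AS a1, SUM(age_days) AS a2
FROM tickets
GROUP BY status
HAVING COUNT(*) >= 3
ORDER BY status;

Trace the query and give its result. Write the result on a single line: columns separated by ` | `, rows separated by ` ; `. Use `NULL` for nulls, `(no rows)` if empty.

open | 5 | 112 ; paid | 4 | 150 ; shipped | 3 | 64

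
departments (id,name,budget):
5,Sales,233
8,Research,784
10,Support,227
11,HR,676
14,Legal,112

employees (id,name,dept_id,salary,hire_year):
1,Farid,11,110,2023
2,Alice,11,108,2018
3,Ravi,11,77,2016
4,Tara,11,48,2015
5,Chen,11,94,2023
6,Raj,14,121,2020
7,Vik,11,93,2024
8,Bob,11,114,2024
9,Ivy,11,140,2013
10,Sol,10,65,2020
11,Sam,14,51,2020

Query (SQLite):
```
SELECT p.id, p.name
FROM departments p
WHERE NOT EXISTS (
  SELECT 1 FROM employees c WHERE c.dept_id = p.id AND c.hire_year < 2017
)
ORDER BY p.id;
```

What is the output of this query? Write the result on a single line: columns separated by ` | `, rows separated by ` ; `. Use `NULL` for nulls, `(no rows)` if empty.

5 | Sales ; 8 | Research ; 10 | Support ; 14 | Legal

For each departments row, check whether any employees with matching dept_id has hire_year < 2017.
Keep rows where that is false.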